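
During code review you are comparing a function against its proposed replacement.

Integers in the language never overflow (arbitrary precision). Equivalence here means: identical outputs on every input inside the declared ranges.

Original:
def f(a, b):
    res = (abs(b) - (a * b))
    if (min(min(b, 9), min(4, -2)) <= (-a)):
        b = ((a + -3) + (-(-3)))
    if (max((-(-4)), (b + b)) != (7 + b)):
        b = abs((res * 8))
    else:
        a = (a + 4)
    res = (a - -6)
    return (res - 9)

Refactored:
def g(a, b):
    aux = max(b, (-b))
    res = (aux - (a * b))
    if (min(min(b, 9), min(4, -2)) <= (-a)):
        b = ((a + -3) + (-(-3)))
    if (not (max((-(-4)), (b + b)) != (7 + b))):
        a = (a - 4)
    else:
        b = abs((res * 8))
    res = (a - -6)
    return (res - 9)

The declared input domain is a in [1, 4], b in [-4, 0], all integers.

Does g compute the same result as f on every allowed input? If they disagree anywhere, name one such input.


There is a counterexample at a=4, b=-3: 5 on one side, -3 on the other.
f: res = 15; (min(min(b, 9), min(4, -2)) <= (-a)) -> false; (max((-(-4)), (b + b)) != (7 + b)) -> false; a = 8; res = 14; return 5
g: aux = 3; res = 15; (min(min(b, 9), min(4, -2)) <= (-a)) -> false; (not (max((-(-4)), (b + b)) != (7 + b))) -> true; a = 0; res = 6; return -3
verdict: not equivalent; witness: a=4, b=-3


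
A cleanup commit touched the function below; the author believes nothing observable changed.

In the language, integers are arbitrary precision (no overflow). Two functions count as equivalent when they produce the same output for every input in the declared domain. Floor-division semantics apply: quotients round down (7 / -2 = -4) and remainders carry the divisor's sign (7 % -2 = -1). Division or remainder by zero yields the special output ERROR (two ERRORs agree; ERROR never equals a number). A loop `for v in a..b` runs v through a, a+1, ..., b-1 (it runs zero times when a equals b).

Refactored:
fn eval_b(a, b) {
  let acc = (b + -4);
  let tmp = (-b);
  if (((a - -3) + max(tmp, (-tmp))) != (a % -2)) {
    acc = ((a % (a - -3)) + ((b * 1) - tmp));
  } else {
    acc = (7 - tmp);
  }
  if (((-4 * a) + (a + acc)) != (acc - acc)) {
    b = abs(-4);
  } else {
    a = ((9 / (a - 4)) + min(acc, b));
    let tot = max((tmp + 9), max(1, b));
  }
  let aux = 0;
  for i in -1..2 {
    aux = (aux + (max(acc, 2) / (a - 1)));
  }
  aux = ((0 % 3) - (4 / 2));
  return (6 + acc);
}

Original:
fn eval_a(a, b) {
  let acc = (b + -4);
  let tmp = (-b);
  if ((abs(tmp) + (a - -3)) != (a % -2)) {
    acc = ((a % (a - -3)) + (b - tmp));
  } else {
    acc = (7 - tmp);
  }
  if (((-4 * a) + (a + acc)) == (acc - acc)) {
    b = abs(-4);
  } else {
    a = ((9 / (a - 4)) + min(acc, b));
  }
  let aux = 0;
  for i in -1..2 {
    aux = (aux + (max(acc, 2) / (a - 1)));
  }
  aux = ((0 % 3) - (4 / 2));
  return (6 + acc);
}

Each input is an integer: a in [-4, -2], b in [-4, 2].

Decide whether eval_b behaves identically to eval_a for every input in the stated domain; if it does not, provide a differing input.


The one real change (`(((-4 * a) + (a + acc)) == (acc - acc))` became `(((-4 * a) + (a + acc)) != (acc - acc))`) has no effect anywhere in the declared ranges.
As a probe, take a=-2, b=0: eval_a runs acc=-4, then tmp=0, then ((abs(tmp) + (a - -3)) != (a % -2)) is true, then acc=0, then (((-4 * a) + (a + acc)) == (acc - acc)) is false, then a=-2, then aux=0, then (i=-1), then aux=-1, then (i=0), then aux=-2, then (i=1), then aux=-3, then aux=-2, then returns 6; eval_b runs acc=-4, then tmp=0, then (((a - -3) + max(tmp, (-tmp))) != (a % -2)) is true, then acc=0, then (((-4 * a) + (a + acc)) != (acc - acc)) is true, then b=4, then aux=0, then (i=-1), then aux=-1, then (i=0), then aux=-2, then (i=1), then aux=-3, then aux=-2, then returns 6; both end at 6.
Checked all 21 inputs in the declared domain: the outputs agree on every one.
verdict: equivalent


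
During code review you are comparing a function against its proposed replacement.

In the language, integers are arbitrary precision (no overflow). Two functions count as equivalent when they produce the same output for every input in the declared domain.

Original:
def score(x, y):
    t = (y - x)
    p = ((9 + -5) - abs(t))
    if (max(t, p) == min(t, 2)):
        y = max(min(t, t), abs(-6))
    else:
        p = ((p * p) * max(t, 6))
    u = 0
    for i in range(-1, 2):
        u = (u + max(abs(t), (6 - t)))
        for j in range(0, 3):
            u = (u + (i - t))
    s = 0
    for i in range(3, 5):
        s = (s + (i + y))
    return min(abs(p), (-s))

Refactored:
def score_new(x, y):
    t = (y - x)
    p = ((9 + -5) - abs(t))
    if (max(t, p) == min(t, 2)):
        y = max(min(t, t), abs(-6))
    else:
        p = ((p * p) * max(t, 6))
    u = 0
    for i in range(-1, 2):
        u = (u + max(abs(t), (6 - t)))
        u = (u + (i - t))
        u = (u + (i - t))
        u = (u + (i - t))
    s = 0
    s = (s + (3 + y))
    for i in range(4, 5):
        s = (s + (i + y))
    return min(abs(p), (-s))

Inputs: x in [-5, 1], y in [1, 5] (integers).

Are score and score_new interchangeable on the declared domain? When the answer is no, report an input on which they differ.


Side by side, the visible changes include: constant usage differs; and local variable names differ; and loop structure differs; and arithmetic usage differs; and statement counts differ.
One worked example (x=-3, y=2) — score: t=5, then p=-1, then (max(t, p) == min(t, 2)) is false, then p=6, then u=0, then (i=-1), then u=5, then (j=0), then u=-1, then (j=1), then u=-7, then (j=2), then u=-13, then (i=0), then u=-8, then (j=0), then u=-13, then (j=1), then u=-18, then (j=2), then u=-23, then (i=1), then u=-18, then (j=0), then u=-22, then (j=1), then u=-26, then (j=2), then u=-30, then s=0, then (i=3), then s=5, then (i=4), then s=11, then returns -11; score_new: t=5, then p=-1, then (max(t, p) == min(t, 2)) is false, then p=6, then u=0, then (i=-1), then u=5, then u=-1, then u=-7, then u=-13, then (i=0), then u=-8, then u=-13, then u=-18, then u=-23, then (i=1), then u=-18, then u=-22, then u=-26, then u=-30, then s=0, then s=5, then (i=4), then s=11, then returns -11; agreement on -11.
Every one of the 35 inputs gives matching results.
verdict: equivalent


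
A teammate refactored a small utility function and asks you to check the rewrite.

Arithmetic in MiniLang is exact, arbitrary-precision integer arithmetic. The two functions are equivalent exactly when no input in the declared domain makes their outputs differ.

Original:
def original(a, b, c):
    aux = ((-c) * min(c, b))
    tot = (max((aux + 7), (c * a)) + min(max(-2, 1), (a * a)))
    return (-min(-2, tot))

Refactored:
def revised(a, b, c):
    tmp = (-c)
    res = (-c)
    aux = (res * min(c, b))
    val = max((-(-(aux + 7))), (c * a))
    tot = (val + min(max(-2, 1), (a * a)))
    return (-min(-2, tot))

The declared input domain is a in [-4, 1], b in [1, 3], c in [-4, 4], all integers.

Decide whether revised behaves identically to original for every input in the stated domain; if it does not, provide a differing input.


Side by side, the visible changes include: statement counts differ; local variable names differ.
As a probe, take a=-4, b=1, c=-1: original runs aux = -1; tot = 7; return 2; revised runs tmp = 1; res = 1; aux = -1; val = 6; tot = 7; return 2; both end at 2.
An exhaustive pass over the 162 declared inputs shows identical outputs.
verdict: equivalent


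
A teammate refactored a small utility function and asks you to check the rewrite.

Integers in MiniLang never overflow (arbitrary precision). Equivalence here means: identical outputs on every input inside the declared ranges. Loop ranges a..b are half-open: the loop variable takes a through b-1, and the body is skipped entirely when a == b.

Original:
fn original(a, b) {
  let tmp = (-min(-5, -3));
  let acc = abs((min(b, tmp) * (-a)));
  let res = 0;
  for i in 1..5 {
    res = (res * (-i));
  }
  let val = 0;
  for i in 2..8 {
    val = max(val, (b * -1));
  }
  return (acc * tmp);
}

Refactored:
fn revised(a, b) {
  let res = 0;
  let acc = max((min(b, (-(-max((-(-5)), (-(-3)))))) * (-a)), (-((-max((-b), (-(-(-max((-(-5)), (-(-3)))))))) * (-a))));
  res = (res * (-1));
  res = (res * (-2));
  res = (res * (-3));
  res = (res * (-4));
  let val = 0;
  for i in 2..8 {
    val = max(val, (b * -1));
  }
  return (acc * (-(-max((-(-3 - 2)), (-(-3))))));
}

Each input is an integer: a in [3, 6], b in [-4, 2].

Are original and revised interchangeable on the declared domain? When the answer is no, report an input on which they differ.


Equivalent — the differences include local variable names differ; statement counts differ; min/max/abs usage differs; constant usage differs; arithmetic usage differs; loop structure differs, yet no declared input distinguishes the two.
As a probe, take a=6, b=-4: original runs tmp becomes 5; next acc becomes 24; next res becomes 0; next at i=1:; next res becomes 0; next at i=2:; next res becomes 0; next at i=3:; next res becomes 0; next at i=4:; next res becomes 0; next val becomes 0; next at i=2:; next val becomes 4; next at i=3:; next val becomes 4; next at i=4:; next val becomes 4; next at i=5:; next val becomes 4; next at i=6:; next val becomes 4; next at i=7:; next val becomes 4; next final value 120; revised runs res becomes 0; next acc becomes 24; next res becomes 0; next res becomes 0; next res becomes 0; next res becomes 0; next val becomes 0; next at i=2:; next val becomes 4; next at i=3:; next val becomes 4; next at i=4:; next val becomes 4; next at i=5:; next val becomes 4; next at i=6:; next val becomes 4; next at i=7:; next val becomes 4; next final value 120; both end at 120.
Every one of the 28 inputs gives matching results.
verdict: equivalent


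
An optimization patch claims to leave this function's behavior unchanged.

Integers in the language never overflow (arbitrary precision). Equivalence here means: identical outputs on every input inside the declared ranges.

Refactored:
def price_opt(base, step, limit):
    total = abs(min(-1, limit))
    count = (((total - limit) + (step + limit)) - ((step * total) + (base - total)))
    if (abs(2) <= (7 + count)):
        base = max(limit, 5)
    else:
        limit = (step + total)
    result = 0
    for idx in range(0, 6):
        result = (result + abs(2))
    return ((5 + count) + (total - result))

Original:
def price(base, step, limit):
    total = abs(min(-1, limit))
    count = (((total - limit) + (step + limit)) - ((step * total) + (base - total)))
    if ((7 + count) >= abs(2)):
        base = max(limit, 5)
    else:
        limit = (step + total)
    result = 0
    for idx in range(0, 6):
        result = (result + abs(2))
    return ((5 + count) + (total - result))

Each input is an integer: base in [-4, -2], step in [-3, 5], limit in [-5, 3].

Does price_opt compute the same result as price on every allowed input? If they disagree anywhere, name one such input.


This is a faithful refactor — comparison usage differs, but the computed results match everywhere.
Spot check at base=-2, step=2, limit=2 — price: total := 1 | count := 4 | ((7 + count) >= abs(2)): true | base := 5 | result := 0 | iter idx=0: | result := 2 | iter idx=1: | result := 4 | iter idx=2: | result := 6 | iter idx=3: | result := 8 | iter idx=4: | result := 10 | iter idx=5: | result := 12 | result -2. price_opt: total := 1 | count := 4 | (abs(2) <= (7 + count)): true | base := 5 | result := 0 | iter idx=0: | result := 2 | iter idx=1: | result := 4 | iter idx=2: | result := 6 | iter idx=3: | result := 8 | iter idx=4: | result := 10 | iter idx=5: | result := 12 | result -2. Both give -2.
Across all 243 domain points the two functions coincide.
verdict: equivalent


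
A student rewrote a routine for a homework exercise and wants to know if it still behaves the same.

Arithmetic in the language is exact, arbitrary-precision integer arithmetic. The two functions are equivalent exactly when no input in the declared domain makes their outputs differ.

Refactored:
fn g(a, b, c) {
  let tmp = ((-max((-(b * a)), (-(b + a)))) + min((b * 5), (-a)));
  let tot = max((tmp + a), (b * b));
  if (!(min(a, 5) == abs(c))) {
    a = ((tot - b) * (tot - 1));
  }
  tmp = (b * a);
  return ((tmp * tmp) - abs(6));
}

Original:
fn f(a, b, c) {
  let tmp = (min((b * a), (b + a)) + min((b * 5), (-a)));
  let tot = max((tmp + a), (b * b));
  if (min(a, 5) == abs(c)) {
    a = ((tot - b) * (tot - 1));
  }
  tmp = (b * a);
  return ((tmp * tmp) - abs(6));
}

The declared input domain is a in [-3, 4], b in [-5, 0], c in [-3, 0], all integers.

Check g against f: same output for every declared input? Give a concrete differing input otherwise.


Evaluate both at a=-3, b=-5, c=-3.
f: tmp = -33; tot = 25; (min(a, 5) == abs(c)) -> false; tmp = 15; return 219
g: tmp = -33; tot = 25; (!(min(a, 5) == abs(c))) -> true; a = 720; tmp = -3600; return 12959994
219 against 12959994: the behavior changed.
verdict: not equivalent; witness: a=-3, b=-5, c=-3


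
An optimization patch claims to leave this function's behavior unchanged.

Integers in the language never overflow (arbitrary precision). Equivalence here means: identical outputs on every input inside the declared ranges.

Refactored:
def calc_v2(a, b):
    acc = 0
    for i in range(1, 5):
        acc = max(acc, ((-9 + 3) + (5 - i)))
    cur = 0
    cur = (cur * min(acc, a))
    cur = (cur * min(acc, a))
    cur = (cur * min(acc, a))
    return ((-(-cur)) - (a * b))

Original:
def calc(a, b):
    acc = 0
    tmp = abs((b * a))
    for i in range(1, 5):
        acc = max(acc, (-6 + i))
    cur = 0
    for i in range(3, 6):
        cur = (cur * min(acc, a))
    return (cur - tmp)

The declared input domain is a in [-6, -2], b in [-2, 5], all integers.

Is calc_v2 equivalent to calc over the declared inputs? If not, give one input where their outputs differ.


Not equivalent: a=-6, b=1 separates them (-6 vs 6).
calc: acc=0, then tmp=6, then (i=1), then acc=0, then (i=2), then acc=0, then (i=3), then acc=0, then (i=4), then acc=0, then cur=0, then (i=3), then cur=0, then (i=4), then cur=0, then (i=5), then cur=0, then returns -6
calc_v2: acc=0, then (i=1), then acc=0, then (i=2), then acc=0, then (i=3), then acc=0, then (i=4), then acc=0, then cur=0, then cur=0, then cur=0, then cur=0, then returns 6
verdict: not equivalent; witness: a=-6, b=1


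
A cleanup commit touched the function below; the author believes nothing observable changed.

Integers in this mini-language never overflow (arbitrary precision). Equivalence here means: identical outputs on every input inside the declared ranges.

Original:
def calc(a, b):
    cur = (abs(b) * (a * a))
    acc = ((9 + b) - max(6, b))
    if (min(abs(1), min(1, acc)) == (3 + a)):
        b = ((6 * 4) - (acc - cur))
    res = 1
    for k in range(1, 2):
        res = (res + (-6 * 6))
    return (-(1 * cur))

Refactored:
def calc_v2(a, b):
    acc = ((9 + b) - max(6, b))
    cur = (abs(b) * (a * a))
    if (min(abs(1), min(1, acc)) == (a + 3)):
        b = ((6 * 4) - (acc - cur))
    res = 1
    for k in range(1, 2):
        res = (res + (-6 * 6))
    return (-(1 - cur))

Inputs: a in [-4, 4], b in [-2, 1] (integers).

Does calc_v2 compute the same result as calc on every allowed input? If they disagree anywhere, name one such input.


Input a=-4, b=-2: -32 from calc versus 31 from calc_v2.
verdict: not equivalent; witness: a=-4, b=-2


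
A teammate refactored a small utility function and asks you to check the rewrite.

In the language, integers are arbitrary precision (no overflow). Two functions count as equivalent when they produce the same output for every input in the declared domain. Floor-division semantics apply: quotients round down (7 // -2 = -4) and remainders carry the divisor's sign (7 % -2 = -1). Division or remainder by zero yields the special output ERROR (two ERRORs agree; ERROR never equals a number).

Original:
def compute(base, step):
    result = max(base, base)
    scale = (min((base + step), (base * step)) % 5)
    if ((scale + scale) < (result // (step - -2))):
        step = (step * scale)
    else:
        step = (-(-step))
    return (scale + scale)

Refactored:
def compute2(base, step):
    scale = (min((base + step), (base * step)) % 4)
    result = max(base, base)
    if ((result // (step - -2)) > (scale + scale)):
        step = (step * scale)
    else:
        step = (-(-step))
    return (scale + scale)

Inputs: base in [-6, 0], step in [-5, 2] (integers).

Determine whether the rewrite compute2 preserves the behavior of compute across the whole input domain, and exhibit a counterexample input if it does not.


Run the pair on base=-6, step=-5.
compute: result = -6; scale = 4; ((scale + scale) < (result // (step - -2))) -> false; step = -5; return 8
compute2: scale = 1; result = -6; ((result // (step - -2)) > (scale + scale)) -> false; step = -5; return 2
8 against 2: the behavior changed.
verdict: not equivalent; witness: base=-6, step=-5


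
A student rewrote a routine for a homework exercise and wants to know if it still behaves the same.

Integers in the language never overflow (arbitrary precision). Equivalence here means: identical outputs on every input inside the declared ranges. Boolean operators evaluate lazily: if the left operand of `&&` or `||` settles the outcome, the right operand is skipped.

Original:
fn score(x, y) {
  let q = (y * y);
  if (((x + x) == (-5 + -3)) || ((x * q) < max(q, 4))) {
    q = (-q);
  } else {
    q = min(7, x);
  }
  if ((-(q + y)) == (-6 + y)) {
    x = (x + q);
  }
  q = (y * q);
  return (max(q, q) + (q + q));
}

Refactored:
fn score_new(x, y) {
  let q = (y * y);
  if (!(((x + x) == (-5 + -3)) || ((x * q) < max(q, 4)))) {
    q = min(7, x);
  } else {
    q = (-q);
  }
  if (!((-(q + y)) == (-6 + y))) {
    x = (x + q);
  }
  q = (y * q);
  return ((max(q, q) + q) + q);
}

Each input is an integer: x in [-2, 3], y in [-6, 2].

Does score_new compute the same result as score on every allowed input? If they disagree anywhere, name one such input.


One difference looks behavioral, but it never changes the outcome for any declared input.
Spot check at x=-2, y=-6 — score: q=36, then (((x + x) == (-5 + -3)) || ((x * q) < max(q, 4))) is true, then q=-36, then ((-(q + y)) == (-6 + y)) is false, then q=216, then returns 648. score_new: q=36, then (!(((x + x) == (-5 + -3)) || ((x * q) < max(q, 4)))) is false, then q=-36, then (!((-(q + y)) == (-6 + y))) is true, then x=-38, then q=216, then returns 648. Both give 648.
An exhaustive pass over the 54 declared inputs shows identical outputs.
verdict: equivalent


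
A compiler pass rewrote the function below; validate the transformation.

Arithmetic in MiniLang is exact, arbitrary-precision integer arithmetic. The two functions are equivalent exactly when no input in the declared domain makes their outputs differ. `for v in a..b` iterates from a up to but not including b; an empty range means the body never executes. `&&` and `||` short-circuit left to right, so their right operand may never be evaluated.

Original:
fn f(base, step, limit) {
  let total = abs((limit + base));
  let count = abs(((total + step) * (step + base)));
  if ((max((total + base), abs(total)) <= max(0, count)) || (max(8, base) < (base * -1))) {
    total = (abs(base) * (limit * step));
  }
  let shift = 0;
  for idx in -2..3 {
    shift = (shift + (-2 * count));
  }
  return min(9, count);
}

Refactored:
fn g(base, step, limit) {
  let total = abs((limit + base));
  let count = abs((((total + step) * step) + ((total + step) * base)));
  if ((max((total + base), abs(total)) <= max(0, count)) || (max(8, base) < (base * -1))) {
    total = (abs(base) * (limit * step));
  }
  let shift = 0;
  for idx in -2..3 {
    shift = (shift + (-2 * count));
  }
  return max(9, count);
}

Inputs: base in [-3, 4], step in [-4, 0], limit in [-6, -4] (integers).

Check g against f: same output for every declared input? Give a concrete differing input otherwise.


The rewrite breaks on base=-3, step=-4, limit=-6, where the results are 9 and 35.
f: total=9, then count=35, then ((max((total + base), abs(total)) <= max(0, count)) || (max(8, base) < (base * -1))) is true, then total=72, then shift=0, then (idx=-2), then shift=-70, then (idx=-1), then shift=-140, then (idx=0), then shift=-210, then (idx=1), then shift=-280, then (idx=2), then shift=-350, then returns 9
g: total=9, then count=35, then ((max((total + base), abs(total)) <= max(0, count)) || (max(8, base) < (base * -1))) is true, then total=72, then shift=0, then (idx=-2), then shift=-70, then (idx=-1), then shift=-140, then (idx=0), then shift=-210, then (idx=1), then shift=-280, then (idx=2), then shift=-350, then returns 35
verdict: not equivalent; witness: base=-3, step=-4, limit=-6


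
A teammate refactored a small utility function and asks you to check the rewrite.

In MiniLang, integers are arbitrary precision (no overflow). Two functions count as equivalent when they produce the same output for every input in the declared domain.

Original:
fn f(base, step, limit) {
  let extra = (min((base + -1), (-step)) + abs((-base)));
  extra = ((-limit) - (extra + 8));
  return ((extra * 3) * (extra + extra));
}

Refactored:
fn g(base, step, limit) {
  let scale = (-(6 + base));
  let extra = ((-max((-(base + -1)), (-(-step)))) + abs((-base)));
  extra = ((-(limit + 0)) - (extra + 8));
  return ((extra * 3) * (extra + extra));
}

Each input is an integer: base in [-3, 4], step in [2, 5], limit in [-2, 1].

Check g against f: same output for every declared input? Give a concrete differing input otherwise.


Beyond behavior-preserving changes, the revision adds an assignment to `scale` whose value nothing reads.
Spot check at base=0, step=4, limit=0 — f: extra=-4, then extra=-4, then returns 96. g: scale=-6, then extra=-4, then extra=-4, then returns 96. Both give 96.
An exhaustive pass over the 128 declared inputs shows identical outputs.
verdict: equivalent


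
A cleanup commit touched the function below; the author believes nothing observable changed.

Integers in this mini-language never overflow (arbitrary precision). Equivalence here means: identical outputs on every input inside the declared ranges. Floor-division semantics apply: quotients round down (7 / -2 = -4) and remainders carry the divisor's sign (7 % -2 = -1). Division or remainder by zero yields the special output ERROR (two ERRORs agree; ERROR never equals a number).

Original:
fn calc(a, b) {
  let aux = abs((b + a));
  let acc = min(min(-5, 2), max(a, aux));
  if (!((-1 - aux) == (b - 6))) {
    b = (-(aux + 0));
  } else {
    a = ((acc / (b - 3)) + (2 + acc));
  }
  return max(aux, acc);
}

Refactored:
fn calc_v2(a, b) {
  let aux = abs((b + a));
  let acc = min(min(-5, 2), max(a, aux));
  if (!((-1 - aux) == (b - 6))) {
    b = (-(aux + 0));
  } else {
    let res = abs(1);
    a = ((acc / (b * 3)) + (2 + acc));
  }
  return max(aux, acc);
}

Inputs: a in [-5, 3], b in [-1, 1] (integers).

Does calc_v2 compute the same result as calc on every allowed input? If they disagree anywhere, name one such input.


At a=-5, b=0: calc gives 5, calc_v2 gives ERROR.
verdict: not equivalent; witness: a=-5, b=0


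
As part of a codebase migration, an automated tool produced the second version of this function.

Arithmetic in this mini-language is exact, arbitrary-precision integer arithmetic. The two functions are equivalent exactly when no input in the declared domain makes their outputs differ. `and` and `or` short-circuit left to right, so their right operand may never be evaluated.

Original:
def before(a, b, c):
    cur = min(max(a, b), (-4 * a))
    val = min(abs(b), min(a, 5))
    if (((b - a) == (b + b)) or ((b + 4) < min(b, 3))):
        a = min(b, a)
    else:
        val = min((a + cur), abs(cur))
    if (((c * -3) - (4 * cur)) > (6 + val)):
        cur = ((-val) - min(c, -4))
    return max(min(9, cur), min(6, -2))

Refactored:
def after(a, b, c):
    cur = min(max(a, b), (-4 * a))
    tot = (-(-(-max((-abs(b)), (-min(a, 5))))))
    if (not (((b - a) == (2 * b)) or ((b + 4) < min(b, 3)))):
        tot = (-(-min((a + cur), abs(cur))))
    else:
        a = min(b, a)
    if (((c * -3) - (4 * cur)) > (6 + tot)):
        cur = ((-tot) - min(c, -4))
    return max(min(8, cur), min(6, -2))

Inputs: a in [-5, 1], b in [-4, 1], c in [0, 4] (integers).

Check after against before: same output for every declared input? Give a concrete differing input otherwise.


Evaluate both at a=-5, b=-4, c=0.
before: cur := -4 | val := -5 | (((b - a) == (b + b)) or ((b + 4) < min(b, 3))): false | val := -9 | (((c * -3) - (4 * cur)) > (6 + val)): true | cur := 13 | result 9
after: cur := -4 | tot := -5 | (not (((b - a) == (2 * b)) or ((b + 4) < min(b, 3)))): true | tot := -9 | (((c * -3) - (4 * cur)) > (6 + tot)): true | cur := 13 | result 8
9 != 8, so the rewrite changes behavior.
verdict: not equivalent; witness: a=-5, b=-4, c=0


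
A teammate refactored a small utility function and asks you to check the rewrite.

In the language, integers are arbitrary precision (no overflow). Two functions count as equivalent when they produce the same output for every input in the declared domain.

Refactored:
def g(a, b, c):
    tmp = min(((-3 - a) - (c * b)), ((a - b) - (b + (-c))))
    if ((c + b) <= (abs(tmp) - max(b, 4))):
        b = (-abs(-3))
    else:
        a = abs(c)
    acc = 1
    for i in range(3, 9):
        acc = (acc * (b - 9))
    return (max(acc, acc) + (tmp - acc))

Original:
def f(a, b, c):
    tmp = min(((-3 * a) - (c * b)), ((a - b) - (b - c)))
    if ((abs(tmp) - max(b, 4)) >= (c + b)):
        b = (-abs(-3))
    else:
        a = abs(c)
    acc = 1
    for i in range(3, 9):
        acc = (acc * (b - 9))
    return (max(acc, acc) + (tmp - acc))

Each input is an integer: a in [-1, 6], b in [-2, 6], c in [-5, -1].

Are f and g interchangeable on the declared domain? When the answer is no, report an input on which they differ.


Run the pair on a=-1, b=-2, c=-5.
f: tmp=-7, then ((abs(tmp) - max(b, 4)) >= (c + b)) is true, then b=-3, then acc=1, then (i=3), then acc=-12, then (i=4), then acc=144, then (i=5), then acc=-1728, then (i=6), then acc=20736, then (i=7), then acc=-248832, then (i=8), then acc=2985984, then returns -7
g: tmp=-12, then ((c + b) <= (abs(tmp) - max(b, 4))) is true, then b=-3, then acc=1, then (i=3), then acc=-12, then (i=4), then acc=144, then (i=5), then acc=-1728, then (i=6), then acc=20736, then (i=7), then acc=-248832, then (i=8), then acc=2985984, then returns -12
-7 != -12, so the rewrite changes behavior.
verdict: not equivalent; witness: a=-1, b=-2, c=-5


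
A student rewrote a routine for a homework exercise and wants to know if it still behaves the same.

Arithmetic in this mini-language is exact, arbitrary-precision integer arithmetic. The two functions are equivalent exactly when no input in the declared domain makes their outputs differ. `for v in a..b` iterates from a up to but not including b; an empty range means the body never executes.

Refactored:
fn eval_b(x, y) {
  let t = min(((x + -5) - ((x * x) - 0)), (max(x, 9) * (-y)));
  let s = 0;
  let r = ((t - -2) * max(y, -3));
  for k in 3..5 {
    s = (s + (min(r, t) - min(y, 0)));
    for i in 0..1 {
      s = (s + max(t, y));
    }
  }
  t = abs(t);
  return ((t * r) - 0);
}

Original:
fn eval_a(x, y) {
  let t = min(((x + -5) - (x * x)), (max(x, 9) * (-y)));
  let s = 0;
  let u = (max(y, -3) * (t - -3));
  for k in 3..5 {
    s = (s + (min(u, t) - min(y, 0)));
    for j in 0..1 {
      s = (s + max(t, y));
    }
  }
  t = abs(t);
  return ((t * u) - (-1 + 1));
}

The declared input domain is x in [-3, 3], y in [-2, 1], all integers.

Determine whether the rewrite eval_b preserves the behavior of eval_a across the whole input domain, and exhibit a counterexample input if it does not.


The rewrite breaks on x=-3, y=-2, where the results are 476 and 510.
eval_a: t=-17, then s=0, then u=28, then (k=3), then s=-15, then (j=0), then s=-17, then (k=4), then s=-32, then (j=0), then s=-34, then t=17, then returns 476
eval_b: t=-17, then s=0, then r=30, then (k=3), then s=-15, then (i=0), then s=-17, then (k=4), then s=-32, then (i=0), then s=-34, then t=17, then returns 510
verdict: not equivalent; witness: x=-3, y=-2


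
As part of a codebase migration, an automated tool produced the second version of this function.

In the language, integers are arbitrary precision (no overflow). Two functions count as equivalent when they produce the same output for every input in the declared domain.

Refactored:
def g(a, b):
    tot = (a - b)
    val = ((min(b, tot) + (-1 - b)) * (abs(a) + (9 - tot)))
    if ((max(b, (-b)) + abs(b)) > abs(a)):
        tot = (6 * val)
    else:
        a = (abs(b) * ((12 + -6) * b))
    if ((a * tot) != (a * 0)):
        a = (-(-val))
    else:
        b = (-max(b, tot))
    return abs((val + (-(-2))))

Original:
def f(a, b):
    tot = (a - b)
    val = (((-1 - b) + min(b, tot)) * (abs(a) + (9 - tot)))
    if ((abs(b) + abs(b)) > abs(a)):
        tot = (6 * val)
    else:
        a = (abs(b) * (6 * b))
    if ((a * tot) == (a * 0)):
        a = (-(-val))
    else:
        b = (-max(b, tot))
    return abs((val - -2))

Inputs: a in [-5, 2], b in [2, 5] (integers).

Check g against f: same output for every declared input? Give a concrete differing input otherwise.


Equivalent. The one real change (`((a * tot) == (a * 0))` became `((a * tot) != (a * 0))`) has no effect anywhere in the declared ranges.
An exhaustive pass over the 32 declared inputs shows identical outputs.
Tracing a=-1, b=3: f: tot := -4 | val := -112 | ((abs(b) + abs(b)) > abs(a)): true | tot := -672 | ((a * tot) == (a * 0)): false | b := -3 | result 110 | g: tot := -4 | val := -112 | ((max(b, (-b)) + abs(b)) > abs(a)): true | tot := -672 | ((a * tot) != (a * 0)): true | a := -112 | result 110 — matching result 110.
verdict: equivalent


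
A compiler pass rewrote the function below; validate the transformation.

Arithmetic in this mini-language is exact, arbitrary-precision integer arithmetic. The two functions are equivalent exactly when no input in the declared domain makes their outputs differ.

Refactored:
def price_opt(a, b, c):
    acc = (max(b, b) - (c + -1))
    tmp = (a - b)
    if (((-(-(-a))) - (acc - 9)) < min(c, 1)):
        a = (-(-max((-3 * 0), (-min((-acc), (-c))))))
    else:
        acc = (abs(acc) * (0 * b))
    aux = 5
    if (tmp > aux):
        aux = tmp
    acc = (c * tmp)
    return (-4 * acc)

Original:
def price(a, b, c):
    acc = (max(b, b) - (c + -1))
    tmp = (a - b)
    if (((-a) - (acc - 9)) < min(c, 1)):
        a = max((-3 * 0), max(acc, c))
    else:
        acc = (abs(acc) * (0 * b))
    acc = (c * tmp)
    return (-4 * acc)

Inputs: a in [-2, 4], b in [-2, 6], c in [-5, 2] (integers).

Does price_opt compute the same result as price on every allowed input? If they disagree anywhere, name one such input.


Reading the diff, among the changes: comparison usage differs; statement counts differ; branching structure differs; constant usage differs; min/max/abs usage differs; local variable names differ.
Spot check at a=3, b=3, c=0 — price: acc=4, then tmp=0, then (((-a) - (acc - 9)) < min(c, 1)) is false, then acc=0, then acc=0, then returns 0. price_opt: acc=4, then tmp=0, then (((-(-(-a))) - (acc - 9)) < min(c, 1)) is false, then acc=0, then aux=5, then (tmp > aux) is false, then acc=0, then returns 0. Both give 0.
Across all 504 domain points the two functions coincide.
verdict: equivalent


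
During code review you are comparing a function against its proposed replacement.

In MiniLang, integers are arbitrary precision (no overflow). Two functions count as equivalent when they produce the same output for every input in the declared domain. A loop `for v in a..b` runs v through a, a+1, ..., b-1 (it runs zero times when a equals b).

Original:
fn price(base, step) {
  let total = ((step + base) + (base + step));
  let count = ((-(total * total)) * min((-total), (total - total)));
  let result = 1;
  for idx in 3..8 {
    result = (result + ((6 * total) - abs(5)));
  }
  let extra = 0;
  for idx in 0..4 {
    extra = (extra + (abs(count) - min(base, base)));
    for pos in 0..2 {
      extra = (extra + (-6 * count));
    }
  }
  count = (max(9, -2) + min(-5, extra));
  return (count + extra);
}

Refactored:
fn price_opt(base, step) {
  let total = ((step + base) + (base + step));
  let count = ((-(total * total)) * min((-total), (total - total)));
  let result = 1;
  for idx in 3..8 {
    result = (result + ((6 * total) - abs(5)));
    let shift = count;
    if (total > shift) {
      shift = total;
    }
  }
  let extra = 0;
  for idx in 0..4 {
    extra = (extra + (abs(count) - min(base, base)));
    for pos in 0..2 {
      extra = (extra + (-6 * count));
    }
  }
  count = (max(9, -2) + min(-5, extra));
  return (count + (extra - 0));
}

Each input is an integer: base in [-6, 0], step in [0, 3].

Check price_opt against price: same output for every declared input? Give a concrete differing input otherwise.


Changes here: arithmetic usage differs; and comparison usage differs; and branching structure differs; and statement counts differ; and constant usage differs; and local variable names differ; the full 28-point sweep finds no disagreement.
verdict: equivalent


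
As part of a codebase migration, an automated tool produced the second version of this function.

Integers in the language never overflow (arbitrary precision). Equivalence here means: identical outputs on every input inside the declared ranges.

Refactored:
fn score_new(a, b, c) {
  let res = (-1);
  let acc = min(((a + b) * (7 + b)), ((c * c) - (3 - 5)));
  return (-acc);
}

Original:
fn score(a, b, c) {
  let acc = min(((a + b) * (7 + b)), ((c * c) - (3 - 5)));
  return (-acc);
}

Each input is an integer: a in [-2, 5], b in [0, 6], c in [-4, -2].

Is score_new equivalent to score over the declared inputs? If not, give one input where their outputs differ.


The two versions differ — the changes include constant usage differs, plus statement counts differ, plus local variable names differ.
One worked example (a=-2, b=4, c=-4) — score: acc=18, then returns -18; score_new: res=-1, then acc=18, then returns -18; agreement on -18.
Across all 168 domain points the two functions coincide.
verdict: equivalent


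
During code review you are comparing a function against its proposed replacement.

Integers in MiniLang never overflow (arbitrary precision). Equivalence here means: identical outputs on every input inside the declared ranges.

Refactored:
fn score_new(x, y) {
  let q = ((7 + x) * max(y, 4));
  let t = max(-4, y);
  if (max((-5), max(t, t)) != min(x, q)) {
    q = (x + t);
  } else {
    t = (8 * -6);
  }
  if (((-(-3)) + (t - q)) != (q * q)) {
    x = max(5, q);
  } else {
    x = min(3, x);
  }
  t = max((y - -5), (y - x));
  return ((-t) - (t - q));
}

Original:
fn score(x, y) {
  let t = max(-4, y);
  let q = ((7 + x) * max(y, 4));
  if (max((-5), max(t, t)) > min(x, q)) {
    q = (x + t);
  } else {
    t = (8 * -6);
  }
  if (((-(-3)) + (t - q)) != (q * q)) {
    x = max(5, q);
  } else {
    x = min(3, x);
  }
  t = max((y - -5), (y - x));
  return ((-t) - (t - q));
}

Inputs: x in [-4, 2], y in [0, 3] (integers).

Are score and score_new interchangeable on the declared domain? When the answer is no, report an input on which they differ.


These are not equivalent — on x=1, y=0 the outputs split (22 vs -9).
score: t becomes 0; next q becomes 32; next (max((-5), max(t, t)) > min(x, q)) evaluates to false; next t becomes -48; next (((-(-3)) + (t - q)) != (q * q)) evaluates to true; next x becomes 32; next t becomes 5; next final value 22
score_new: q becomes 32; next t becomes 0; next (max((-5), max(t, t)) != min(x, q)) evaluates to true; next q becomes 1; next (((-(-3)) + (t - q)) != (q * q)) evaluates to true; next x becomes 5; next t becomes 5; next final value -9
verdict: not equivalent; witness: x=1, y=0


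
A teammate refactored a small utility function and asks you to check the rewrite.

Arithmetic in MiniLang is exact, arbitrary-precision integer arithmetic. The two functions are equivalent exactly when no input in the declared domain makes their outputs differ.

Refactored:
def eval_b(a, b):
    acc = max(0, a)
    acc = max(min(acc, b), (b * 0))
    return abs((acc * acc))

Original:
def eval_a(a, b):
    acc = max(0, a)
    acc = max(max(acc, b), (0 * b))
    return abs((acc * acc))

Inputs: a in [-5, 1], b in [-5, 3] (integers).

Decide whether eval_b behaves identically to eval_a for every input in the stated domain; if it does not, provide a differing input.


Run the pair on a=-5, b=1.
eval_a: acc = 0; acc = 1; return 1
eval_b: acc = 0; acc = 0; return 0
1 != 0, so the rewrite changes behavior.
verdict: not equivalent; witness: a=-5, b=1


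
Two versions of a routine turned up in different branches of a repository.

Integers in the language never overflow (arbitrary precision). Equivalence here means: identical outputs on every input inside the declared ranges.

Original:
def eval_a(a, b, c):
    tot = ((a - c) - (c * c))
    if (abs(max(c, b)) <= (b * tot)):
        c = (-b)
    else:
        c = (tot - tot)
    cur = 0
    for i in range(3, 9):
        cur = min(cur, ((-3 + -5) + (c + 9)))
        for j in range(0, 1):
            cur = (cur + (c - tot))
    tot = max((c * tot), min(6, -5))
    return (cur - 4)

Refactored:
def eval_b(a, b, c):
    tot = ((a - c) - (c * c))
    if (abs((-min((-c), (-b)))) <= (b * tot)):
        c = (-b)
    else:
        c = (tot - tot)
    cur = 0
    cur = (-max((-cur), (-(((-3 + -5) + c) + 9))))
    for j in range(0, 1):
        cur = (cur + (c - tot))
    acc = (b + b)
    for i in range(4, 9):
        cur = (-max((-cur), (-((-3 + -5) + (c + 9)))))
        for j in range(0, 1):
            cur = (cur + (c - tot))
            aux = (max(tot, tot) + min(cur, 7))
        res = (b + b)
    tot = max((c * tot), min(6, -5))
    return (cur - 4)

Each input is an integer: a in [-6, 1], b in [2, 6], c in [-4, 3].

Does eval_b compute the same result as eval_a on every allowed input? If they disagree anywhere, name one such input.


Reading the diff, among the changes: loop structure differs; and statement counts differ; and local variable names differ; and arithmetic usage differs; and min/max/abs usage differs; and constant usage differs.
Spot check at a=-6, b=5, c=-3 — eval_a: tot becomes -12; next (abs(max(c, b)) <= (b * tot)) evaluates to false; next c becomes 0; next cur becomes 0; next at i=3:; next cur becomes 0; next at j=0:; next cur becomes 12; next at i=4:; next cur becomes 1; next at j=0:; next cur becomes 13; next at i=5:; next cur becomes 1; next at j=0:; next cur becomes 13; next at i=6:; next cur becomes 1; next at j=0:; next cur becomes 13; next at i=7:; next cur becomes 1; next at j=0:; next cur becomes 13; next at i=8:; next cur becomes 1; next at j=0:; next cur becomes 13; next tot becomes 0; next final value 9. eval_b: tot becomes -12; next (abs((-min((-c), (-b)))) <= (b * tot)) evaluates to false; next c becomes 0; next cur becomes 0; next cur becomes 0; next at j=0:; next cur becomes 12; next acc becomes 10; next at i=4:; next cur becomes 1; next at j=0:; next cur becomes 13; next aux becomes -5; next res becomes 10; next at i=5:; next cur becomes 1; next at j=0:; next cur becomes 13; next aux becomes -5; next res becomes 10; next at i=6:; next cur becomes 1; next at j=0:; next cur becomes 13; next aux becomes -5; next res becomes 10; next at i=7:; next cur becomes 1; next at j=0:; next cur becomes 13; next aux becomes -5; next res becomes 10; next at i=8:; next cur becomes 1; next at j=0:; next cur becomes 13; next aux becomes -5; next res becomes 10; next tot becomes 0; next final value 9. Both give 9.
Sweeping the whole domain (320 inputs) finds no disagreement.
verdict: equivalent


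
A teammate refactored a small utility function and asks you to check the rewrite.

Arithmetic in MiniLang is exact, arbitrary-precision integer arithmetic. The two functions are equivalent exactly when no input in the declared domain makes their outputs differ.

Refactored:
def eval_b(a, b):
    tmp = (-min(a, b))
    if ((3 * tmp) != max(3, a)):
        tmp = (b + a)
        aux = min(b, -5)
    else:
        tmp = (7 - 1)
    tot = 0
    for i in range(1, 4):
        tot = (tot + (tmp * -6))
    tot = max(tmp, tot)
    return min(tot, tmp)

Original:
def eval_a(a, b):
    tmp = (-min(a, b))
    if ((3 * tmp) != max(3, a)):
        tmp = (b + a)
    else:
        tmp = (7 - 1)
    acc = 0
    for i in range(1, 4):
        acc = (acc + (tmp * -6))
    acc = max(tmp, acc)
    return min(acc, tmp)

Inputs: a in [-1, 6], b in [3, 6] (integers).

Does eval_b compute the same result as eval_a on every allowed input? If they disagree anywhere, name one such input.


Although local variable names differ, min/max/abs usage differs, statement counts differ, constant usage differs, 32/32 inputs agree.
verdict: equivalent
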